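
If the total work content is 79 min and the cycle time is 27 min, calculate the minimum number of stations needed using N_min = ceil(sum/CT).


Formula: N_min = ceil(Sum of Task Times / Cycle Time)
N_min = ceil(79 min / 27 min) = ceil(2.9259)
N_min = 3 stations

3


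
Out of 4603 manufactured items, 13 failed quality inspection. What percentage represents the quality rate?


Formula: Quality Rate = Good Pieces / Total Pieces * 100
Good pieces = 4603 - 13 = 4590
QR = 4590 / 4603 * 100 = 99.7%

99.7%


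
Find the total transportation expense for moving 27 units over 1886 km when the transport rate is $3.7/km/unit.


TC = dist * cost * units = 1886 * 3.7 * 27 = $188411.40

$188411.40


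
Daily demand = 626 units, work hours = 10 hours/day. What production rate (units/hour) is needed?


Formula: Production Rate = Daily Demand / Available Hours
Rate = 626 units/day / 10 hours/day
Rate = 62.6 units/hour

62.6 units/hour


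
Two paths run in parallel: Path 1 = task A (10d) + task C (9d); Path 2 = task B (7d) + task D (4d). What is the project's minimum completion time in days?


Path 1 = 10 + 9 = 19 days
Path 2 = 7 + 4 = 11 days
Duration = max(19, 11) = 19 days

19 days


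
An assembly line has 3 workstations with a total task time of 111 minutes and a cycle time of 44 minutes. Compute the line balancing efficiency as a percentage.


Formula: Efficiency = Sum of Task Times / (N_stations * CT) * 100
Total station capacity = 3 stations * 44 min = 132 min
Efficiency = 111 / 132 * 100 = 84.1%

84.1%


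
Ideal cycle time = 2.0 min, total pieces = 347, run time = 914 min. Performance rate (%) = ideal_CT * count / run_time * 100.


Formula: Performance = (Ideal CT * Total Count) / Run Time * 100
Ideal output time = 2.0 * 347 = 694.0 min
Performance = 694.0 / 914 * 100 = 75.9%

75.9%


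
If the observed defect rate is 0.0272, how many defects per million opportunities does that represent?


DPMO = defect_rate * 1000000 = 0.0272 * 1000000

27200


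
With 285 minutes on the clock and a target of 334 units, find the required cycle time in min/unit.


Formula: CT = Available Time / Number of Units
CT = 285 min / 334 units
CT = 0.85 min/unit

0.85 min/unit


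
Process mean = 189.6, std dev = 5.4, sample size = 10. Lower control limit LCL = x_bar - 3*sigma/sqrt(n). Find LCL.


LCL = 189.6 - 3 * 5.4 / sqrt(10)

184.48


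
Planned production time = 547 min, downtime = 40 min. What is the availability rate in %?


Formula: Availability = (Planned Time - Downtime) / Planned Time * 100
Uptime = 547 - 40 = 507 min
Availability = 507 / 547 * 100 = 92.7%

92.7%


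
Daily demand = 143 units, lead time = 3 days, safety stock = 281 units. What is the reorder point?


Formula: ROP = (Daily Demand * Lead Time) + Safety Stock
Demand during lead time = 143 * 3 = 429 units
ROP = 429 + 281 = 710 units

710 units


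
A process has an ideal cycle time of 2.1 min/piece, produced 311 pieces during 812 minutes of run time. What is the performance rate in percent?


Formula: Performance = (Ideal CT * Total Count) / Run Time * 100
Ideal output time = 2.1 * 311 = 653.1 min
Performance = 653.1 / 812 * 100 = 80.4%

80.4%


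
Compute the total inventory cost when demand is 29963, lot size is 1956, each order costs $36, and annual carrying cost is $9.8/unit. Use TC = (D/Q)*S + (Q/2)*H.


TC = 29963/1956 * 36 + 1956/2 * 9.8

$10135.87


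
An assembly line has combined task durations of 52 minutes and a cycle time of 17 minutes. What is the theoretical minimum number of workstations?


Formula: N_min = ceil(Sum of Task Times / Cycle Time)
N_min = ceil(52 min / 17 min) = ceil(3.0588)
N_min = 4 stations

4


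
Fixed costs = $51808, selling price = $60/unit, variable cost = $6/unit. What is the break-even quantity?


Formula: BEQ = Fixed Costs / (Price - Variable Cost)
Contribution margin = $60 - $6 = $54/unit
BEQ = ceil($51808 / $54/unit) = ceil(959.41) = 960 units

960 units


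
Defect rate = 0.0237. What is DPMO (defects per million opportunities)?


DPMO = defect_rate * 1000000 = 0.0237 * 1000000

23700


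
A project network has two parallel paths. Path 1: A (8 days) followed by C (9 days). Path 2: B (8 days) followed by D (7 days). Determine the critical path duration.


Path 1 = 8 + 9 = 17 days
Path 2 = 8 + 7 = 15 days
Duration = max(17, 15) = 17 days

17 days


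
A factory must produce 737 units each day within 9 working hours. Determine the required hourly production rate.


Formula: Production Rate = Daily Demand / Available Hours
Rate = 737 units/day / 9 hours/day
Rate = 81.9 units/hour

81.9 units/hour


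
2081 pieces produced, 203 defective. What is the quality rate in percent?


Formula: Quality Rate = Good Pieces / Total Pieces * 100
Good pieces = 2081 - 203 = 1878
QR = 1878 / 2081 * 100 = 90.2%

90.2%


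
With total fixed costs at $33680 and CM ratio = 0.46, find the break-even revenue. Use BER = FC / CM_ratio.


Formula: BER = Fixed Costs / Contribution Margin Ratio
BER = $33680 / 0.46
BER = $73217.39 (to the nearest cent)

$73217.39


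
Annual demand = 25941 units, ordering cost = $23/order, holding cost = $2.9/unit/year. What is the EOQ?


Formula: EOQ = sqrt(2 * D * S / H)
Numerator: 2 * 25941 * 23 = 1193286
2DS/H = 1193286 / 2.9 = 411477.9
EOQ = sqrt(411477.9) = 641.5 units

641.5 units


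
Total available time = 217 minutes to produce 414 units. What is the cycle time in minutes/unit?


Formula: CT = Available Time / Number of Units
CT = 217 min / 414 units
CT = 0.52 min/unit

0.52 min/unit


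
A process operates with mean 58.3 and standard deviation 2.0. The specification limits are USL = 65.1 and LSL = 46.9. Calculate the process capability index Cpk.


Cpu = (65.1 - 58.3) / (3 * 2.0) = 1.13
Cpl = (58.3 - 46.9) / (3 * 2.0) = 1.9
Cpk = min(1.13, 1.9) = 1.13

1.13


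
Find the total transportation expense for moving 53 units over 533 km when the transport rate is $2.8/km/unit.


TC = dist * cost * units = 533 * 2.8 * 53 = $79097.20

$79097.20


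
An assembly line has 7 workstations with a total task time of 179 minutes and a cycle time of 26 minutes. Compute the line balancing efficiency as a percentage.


Formula: Efficiency = Sum of Task Times / (N_stations * CT) * 100
Total station capacity = 7 stations * 26 min = 182 min
Efficiency = 179 / 182 * 100 = 98.4%

98.4%


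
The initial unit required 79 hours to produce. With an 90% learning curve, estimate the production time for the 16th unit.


Formula: T_n = T_1 * (learning_rate)^(log2(n)) where learning_rate = rate/100
Doublings = log2(16) = 4
T_n = 79 * 0.9^4
T_n = 79 * 0.6561 = 51.8 hours

51.8 hours


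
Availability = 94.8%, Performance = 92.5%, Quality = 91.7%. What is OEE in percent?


Formula: OEE = Availability * Performance * Quality / 10000
A * P = 94.8% * 92.5% / 100 = 87.69%
OEE = 87.69% * 91.7% / 100 = 80.4%

80.4%


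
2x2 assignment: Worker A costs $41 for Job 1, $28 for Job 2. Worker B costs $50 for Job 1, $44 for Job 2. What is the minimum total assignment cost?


Option 1: A->1 + B->2 = $41 + $44 = $85
Option 2: A->2 + B->1 = $28 + $50 = $78
Min cost = min($85, $78) = $78

$78


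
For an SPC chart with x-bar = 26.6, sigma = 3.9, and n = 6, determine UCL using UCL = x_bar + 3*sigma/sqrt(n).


UCL = 26.6 + 3 * 3.9 / sqrt(6)

31.38


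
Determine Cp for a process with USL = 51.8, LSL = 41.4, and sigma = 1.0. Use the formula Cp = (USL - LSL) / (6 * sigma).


Cp = (51.8 - 41.4) / (6 * 1.0)

1.73


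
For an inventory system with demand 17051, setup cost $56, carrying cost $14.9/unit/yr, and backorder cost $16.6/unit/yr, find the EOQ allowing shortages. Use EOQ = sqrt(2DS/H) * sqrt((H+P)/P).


Formula: EOQ* = sqrt(2DS/H) * sqrt((H+P)/P)
Base EOQ = sqrt(2*17051*56/14.9) = 358.01 units
Correction = sqrt((14.9+16.6)/16.6) = 1.37753
EOQ* = 358.01 * 1.37753 = 493.2 units

493.2 units


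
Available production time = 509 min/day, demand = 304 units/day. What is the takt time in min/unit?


Formula: Takt Time = Available Production Time / Customer Demand
Takt = 509 min/day / 304 units/day
Takt = 1.67 min/unit

1.67 min/unit


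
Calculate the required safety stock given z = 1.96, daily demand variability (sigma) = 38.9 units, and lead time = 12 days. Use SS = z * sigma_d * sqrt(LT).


Formula: SS = z * sigma_d * sqrt(LT)
sqrt(LT) = sqrt(12) = 3.4641
SS = 1.96 * 38.9 * 3.4641
SS = 264.1 units

264.1 units


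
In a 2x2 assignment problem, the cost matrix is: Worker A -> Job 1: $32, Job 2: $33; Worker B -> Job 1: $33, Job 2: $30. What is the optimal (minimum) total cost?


Option 1: A->1 + B->2 = $32 + $30 = $62
Option 2: A->2 + B->1 = $33 + $33 = $66
Min cost = min($62, $66) = $62

$62


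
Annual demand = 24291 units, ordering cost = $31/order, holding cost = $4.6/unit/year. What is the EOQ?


Formula: EOQ = sqrt(2 * D * S / H)
Numerator: 2 * 24291 * 31 = 1506042
2DS/H = 1506042 / 4.6 = 327400.4
EOQ = sqrt(327400.4) = 572.2 units

572.2 units


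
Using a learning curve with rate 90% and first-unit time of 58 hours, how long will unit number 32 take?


Formula: T_n = T_1 * (learning_rate)^(log2(n)) where learning_rate = rate/100
Doublings = log2(32) = 5
T_n = 58 * 0.9^5
T_n = 58 * 0.5905 = 34.2 hours

34.2 hours


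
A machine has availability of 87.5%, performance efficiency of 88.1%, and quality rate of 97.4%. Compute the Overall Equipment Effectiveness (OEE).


Formula: OEE = Availability * Performance * Quality / 10000
A * P = 87.5% * 88.1% / 100 = 77.09%
OEE = 77.09% * 97.4% / 100 = 75.1%

75.1%


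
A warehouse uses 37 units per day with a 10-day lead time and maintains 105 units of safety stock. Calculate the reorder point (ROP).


Formula: ROP = (Daily Demand * Lead Time) + Safety Stock
Demand during lead time = 37 * 10 = 370 units
ROP = 370 + 105 = 475 units

475 units


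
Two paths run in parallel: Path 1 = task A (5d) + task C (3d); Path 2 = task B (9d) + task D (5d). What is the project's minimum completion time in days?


Path 1 = 5 + 3 = 8 days
Path 2 = 9 + 5 = 14 days
Duration = max(8, 14) = 14 days

14 days


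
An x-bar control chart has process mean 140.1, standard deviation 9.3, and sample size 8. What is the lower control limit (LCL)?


LCL = 140.1 - 3 * 9.3 / sqrt(8)

130.24


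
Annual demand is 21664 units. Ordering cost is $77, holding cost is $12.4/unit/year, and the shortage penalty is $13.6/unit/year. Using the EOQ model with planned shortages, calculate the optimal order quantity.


Formula: EOQ* = sqrt(2DS/H) * sqrt((H+P)/P)
Base EOQ = sqrt(2*21664*77/12.4) = 518.7 units
Correction = sqrt((12.4+13.6)/13.6) = 1.38267
EOQ* = 518.7 * 1.38267 = 717.2 units

717.2 units


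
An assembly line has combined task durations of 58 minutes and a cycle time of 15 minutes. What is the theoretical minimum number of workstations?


Formula: N_min = ceil(Sum of Task Times / Cycle Time)
N_min = ceil(58 min / 15 min) = ceil(3.8667)
N_min = 4 stations

4


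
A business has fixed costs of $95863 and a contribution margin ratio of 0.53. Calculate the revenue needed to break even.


Formula: BER = Fixed Costs / Contribution Margin Ratio
BER = $95863 / 0.53
BER = $180873.58 (to the nearest cent)

$180873.58


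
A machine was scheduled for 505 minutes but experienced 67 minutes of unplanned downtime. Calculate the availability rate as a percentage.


Formula: Availability = (Planned Time - Downtime) / Planned Time * 100
Uptime = 505 - 67 = 438 min
Availability = 438 / 505 * 100 = 86.7%

86.7%


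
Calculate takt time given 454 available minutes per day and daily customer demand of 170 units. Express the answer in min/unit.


Formula: Takt Time = Available Production Time / Customer Demand
Takt = 454 min/day / 170 units/day
Takt = 2.67 min/unit

2.67 min/unit


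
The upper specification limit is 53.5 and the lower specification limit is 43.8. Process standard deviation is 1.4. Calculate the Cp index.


Cp = (53.5 - 43.8) / (6 * 1.4)

1.15


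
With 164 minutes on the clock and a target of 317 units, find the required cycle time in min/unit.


Formula: CT = Available Time / Number of Units
CT = 164 min / 317 units
CT = 0.52 min/unit

0.52 min/unit


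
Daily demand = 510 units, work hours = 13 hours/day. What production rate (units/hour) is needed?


Formula: Production Rate = Daily Demand / Available Hours
Rate = 510 units/day / 13 hours/day
Rate = 39.2 units/hour

39.2 units/hour


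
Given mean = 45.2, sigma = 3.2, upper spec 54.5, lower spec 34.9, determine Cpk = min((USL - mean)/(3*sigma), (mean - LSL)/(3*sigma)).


Cpu = (54.5 - 45.2) / (3 * 3.2) = 0.97
Cpl = (45.2 - 34.9) / (3 * 3.2) = 1.07
Cpk = min(0.97, 1.07) = 0.97

0.97


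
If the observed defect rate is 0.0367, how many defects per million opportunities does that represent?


DPMO = defect_rate * 1000000 = 0.0367 * 1000000

36700


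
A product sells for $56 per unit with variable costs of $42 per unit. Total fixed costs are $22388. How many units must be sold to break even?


Formula: BEQ = Fixed Costs / (Price - Variable Cost)
Contribution margin = $56 - $42 = $14/unit
BEQ = ceil($22388 / $14/unit) = ceil(1599.14) = 1600 units

1600 units


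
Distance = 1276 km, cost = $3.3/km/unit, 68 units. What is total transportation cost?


TC = dist * cost * units = 1276 * 3.3 * 68 = $286334.40

$286334.40


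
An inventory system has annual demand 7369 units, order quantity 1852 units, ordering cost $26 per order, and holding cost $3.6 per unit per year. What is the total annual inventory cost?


TC = 7369/1852 * 26 + 1852/2 * 3.6

$3437.05


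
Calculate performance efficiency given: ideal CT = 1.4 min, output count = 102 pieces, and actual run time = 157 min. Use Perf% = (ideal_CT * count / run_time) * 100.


Formula: Performance = (Ideal CT * Total Count) / Run Time * 100
Ideal output time = 1.4 * 102 = 142.8 min
Performance = 142.8 / 157 * 100 = 91.0%

91.0%


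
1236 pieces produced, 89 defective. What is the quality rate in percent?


Formula: Quality Rate = Good Pieces / Total Pieces * 100
Good pieces = 1236 - 89 = 1147
QR = 1147 / 1236 * 100 = 92.8%

92.8%


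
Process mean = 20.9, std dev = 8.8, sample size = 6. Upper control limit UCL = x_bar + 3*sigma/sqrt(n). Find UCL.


UCL = 20.9 + 3 * 8.8 / sqrt(6)

31.68


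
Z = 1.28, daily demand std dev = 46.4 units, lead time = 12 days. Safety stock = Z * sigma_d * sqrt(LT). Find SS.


Formula: SS = z * sigma_d * sqrt(LT)
sqrt(LT) = sqrt(12) = 3.4641
SS = 1.28 * 46.4 * 3.4641
SS = 205.7 units

205.7 units


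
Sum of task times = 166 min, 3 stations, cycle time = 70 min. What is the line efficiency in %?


Formula: Efficiency = Sum of Task Times / (N_stations * CT) * 100
Total station capacity = 3 stations * 70 min = 210 min
Efficiency = 166 / 210 * 100 = 79.0%

79.0%


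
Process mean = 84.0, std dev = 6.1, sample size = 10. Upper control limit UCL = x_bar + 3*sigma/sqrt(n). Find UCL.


UCL = 84.0 + 3 * 6.1 / sqrt(10)

89.79


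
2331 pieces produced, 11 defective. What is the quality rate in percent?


Formula: Quality Rate = Good Pieces / Total Pieces * 100
Good pieces = 2331 - 11 = 2320
QR = 2320 / 2331 * 100 = 99.5%

99.5%


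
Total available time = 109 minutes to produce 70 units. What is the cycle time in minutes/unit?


Formula: CT = Available Time / Number of Units
CT = 109 min / 70 units
CT = 1.56 min/unit

1.56 min/unit


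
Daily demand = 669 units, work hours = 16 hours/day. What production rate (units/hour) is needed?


Formula: Production Rate = Daily Demand / Available Hours
Rate = 669 units/day / 16 hours/day
Rate = 41.8 units/hour

41.8 units/hour


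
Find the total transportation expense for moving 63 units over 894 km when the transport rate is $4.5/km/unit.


TC = dist * cost * units = 894 * 4.5 * 63 = $253449.00

$253449.00


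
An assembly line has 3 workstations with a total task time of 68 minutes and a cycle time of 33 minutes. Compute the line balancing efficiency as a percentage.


Formula: Efficiency = Sum of Task Times / (N_stations * CT) * 100
Total station capacity = 3 stations * 33 min = 99 min
Efficiency = 68 / 99 * 100 = 68.7%

68.7%


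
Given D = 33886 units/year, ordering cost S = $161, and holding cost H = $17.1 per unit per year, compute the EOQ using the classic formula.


Formula: EOQ = sqrt(2 * D * S / H)
Numerator: 2 * 33886 * 161 = 10911292
2DS/H = 10911292 / 17.1 = 638087.3
EOQ = sqrt(638087.3) = 798.8 units

798.8 units


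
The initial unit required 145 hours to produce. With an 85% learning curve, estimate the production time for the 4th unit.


Formula: T_n = T_1 * (learning_rate)^(log2(n)) where learning_rate = rate/100
Doublings = log2(4) = 2
T_n = 145 * 0.85^2
T_n = 145 * 0.7225 = 104.8 hours

104.8 hours


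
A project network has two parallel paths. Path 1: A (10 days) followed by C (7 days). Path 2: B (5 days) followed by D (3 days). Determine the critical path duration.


Path 1 = 10 + 7 = 17 days
Path 2 = 5 + 3 = 8 days
Duration = max(17, 8) = 17 days

17 days


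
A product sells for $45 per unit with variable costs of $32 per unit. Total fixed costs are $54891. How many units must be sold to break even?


Formula: BEQ = Fixed Costs / (Price - Variable Cost)
Contribution margin = $45 - $32 = $13/unit
BEQ = ceil($54891 / $13/unit) = ceil(4222.38) = 4223 units

4223 units


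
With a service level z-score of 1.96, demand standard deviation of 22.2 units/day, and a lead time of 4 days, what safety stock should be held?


Formula: SS = z * sigma_d * sqrt(LT)
sqrt(LT) = sqrt(4) = 2.0
SS = 1.96 * 22.2 * 2.0
SS = 87.0 units

87.0 units


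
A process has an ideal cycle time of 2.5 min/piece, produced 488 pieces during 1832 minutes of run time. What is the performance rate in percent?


Formula: Performance = (Ideal CT * Total Count) / Run Time * 100
Ideal output time = 2.5 * 488 = 1220.0 min
Performance = 1220.0 / 1832 * 100 = 66.6%

66.6%


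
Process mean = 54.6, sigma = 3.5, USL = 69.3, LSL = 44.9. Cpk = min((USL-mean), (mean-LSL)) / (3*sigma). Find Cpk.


Cpu = (69.3 - 54.6) / (3 * 3.5) = 1.4
Cpl = (54.6 - 44.9) / (3 * 3.5) = 0.92
Cpk = min(1.4, 0.92) = 0.92

0.92


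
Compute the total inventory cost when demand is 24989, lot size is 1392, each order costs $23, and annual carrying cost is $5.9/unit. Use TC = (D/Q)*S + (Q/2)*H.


TC = 24989/1392 * 23 + 1392/2 * 5.9

$4519.29


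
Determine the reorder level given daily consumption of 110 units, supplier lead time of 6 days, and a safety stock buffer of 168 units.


Formula: ROP = (Daily Demand * Lead Time) + Safety Stock
Demand during lead time = 110 * 6 = 660 units
ROP = 660 + 168 = 828 units

828 units


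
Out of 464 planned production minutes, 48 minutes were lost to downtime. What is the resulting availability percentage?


Formula: Availability = (Planned Time - Downtime) / Planned Time * 100
Uptime = 464 - 48 = 416 min
Availability = 416 / 464 * 100 = 89.7%

89.7%


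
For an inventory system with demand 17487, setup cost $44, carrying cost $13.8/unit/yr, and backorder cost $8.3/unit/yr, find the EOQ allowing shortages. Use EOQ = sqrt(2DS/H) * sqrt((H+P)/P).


Formula: EOQ* = sqrt(2DS/H) * sqrt((H+P)/P)
Base EOQ = sqrt(2*17487*44/13.8) = 333.93 units
Correction = sqrt((13.8+8.3)/8.3) = 1.63176
EOQ* = 333.93 * 1.63176 = 544.9 units

544.9 units


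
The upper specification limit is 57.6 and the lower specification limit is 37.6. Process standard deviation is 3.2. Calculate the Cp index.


Cp = (57.6 - 37.6) / (6 * 3.2)

1.04


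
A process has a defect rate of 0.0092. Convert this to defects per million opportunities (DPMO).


DPMO = defect_rate * 1000000 = 0.0092 * 1000000

9200


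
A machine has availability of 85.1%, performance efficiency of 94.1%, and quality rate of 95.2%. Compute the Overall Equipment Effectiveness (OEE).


Formula: OEE = Availability * Performance * Quality / 10000
A * P = 85.1% * 94.1% / 100 = 80.08%
OEE = 80.08% * 95.2% / 100 = 76.2%

76.2%


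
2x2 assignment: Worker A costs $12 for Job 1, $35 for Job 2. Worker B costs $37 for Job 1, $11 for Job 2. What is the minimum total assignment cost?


Option 1: A->1 + B->2 = $12 + $11 = $23
Option 2: A->2 + B->1 = $35 + $37 = $72
Min cost = min($23, $72) = $23

$23


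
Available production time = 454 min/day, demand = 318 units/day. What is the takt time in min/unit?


Formula: Takt Time = Available Production Time / Customer Demand
Takt = 454 min/day / 318 units/day
Takt = 1.43 min/unit

1.43 min/unit


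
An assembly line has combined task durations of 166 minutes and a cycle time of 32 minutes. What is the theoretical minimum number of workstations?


Formula: N_min = ceil(Sum of Task Times / Cycle Time)
N_min = ceil(166 min / 32 min) = ceil(5.1875)
N_min = 6 stations

6


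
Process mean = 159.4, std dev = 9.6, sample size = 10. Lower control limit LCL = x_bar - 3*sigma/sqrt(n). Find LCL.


LCL = 159.4 - 3 * 9.6 / sqrt(10)

150.29


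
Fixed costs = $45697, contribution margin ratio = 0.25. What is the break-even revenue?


Formula: BER = Fixed Costs / Contribution Margin Ratio
BER = $45697 / 0.25
BER = $182788.00 (to the nearest cent)

$182788.00


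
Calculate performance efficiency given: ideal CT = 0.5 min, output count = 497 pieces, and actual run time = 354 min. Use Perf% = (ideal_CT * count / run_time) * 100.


Formula: Performance = (Ideal CT * Total Count) / Run Time * 100
Ideal output time = 0.5 * 497 = 248.5 min
Performance = 248.5 / 354 * 100 = 70.2%

70.2%


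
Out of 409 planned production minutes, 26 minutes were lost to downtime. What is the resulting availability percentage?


Formula: Availability = (Planned Time - Downtime) / Planned Time * 100
Uptime = 409 - 26 = 383 min
Availability = 383 / 409 * 100 = 93.6%

93.6%


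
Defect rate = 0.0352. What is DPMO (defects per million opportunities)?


DPMO = defect_rate * 1000000 = 0.0352 * 1000000

35200


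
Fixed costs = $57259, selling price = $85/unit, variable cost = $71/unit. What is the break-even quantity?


Formula: BEQ = Fixed Costs / (Price - Variable Cost)
Contribution margin = $85 - $71 = $14/unit
BEQ = ceil($57259 / $14/unit) = ceil(4089.93) = 4090 units

4090 units


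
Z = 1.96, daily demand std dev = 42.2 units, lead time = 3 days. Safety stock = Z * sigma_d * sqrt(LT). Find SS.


Formula: SS = z * sigma_d * sqrt(LT)
sqrt(LT) = sqrt(3) = 1.7321
SS = 1.96 * 42.2 * 1.7321
SS = 143.3 units

143.3 units


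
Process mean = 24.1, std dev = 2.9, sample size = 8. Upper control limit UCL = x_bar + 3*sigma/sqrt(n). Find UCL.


UCL = 24.1 + 3 * 2.9 / sqrt(8)

27.18


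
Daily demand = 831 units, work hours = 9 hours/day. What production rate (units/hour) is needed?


Formula: Production Rate = Daily Demand / Available Hours
Rate = 831 units/day / 9 hours/day
Rate = 92.3 units/hour

92.3 units/hour


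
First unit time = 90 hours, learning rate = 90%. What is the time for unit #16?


Formula: T_n = T_1 * (learning_rate)^(log2(n)) where learning_rate = rate/100
Doublings = log2(16) = 4
T_n = 90 * 0.9^4
T_n = 90 * 0.6561 = 59.0 hours

59.0 hours


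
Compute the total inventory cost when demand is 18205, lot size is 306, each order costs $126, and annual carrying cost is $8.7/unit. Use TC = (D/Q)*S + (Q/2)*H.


TC = 18205/306 * 126 + 306/2 * 8.7

$8827.28


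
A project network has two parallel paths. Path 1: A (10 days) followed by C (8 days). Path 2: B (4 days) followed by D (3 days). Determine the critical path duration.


Path 1 = 10 + 8 = 18 days
Path 2 = 4 + 3 = 7 days
Duration = max(18, 7) = 18 days

18 days


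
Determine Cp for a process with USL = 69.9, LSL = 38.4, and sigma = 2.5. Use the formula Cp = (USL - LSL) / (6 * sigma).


Cp = (69.9 - 38.4) / (6 * 2.5)

2.1


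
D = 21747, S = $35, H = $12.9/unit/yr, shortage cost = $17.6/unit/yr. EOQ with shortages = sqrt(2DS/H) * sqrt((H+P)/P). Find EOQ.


Formula: EOQ* = sqrt(2DS/H) * sqrt((H+P)/P)
Base EOQ = sqrt(2*21747*35/12.9) = 343.52 units
Correction = sqrt((12.9+17.6)/17.6) = 1.31642
EOQ* = 343.52 * 1.31642 = 452.2 units

452.2 units


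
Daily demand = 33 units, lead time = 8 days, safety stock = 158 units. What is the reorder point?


Formula: ROP = (Daily Demand * Lead Time) + Safety Stock
Demand during lead time = 33 * 8 = 264 units
ROP = 264 + 158 = 422 units

422 units


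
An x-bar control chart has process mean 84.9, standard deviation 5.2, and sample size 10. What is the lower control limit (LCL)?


LCL = 84.9 - 3 * 5.2 / sqrt(10)

79.97


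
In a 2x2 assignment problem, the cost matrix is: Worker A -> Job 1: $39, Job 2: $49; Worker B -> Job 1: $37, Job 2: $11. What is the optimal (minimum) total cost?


Option 1: A->1 + B->2 = $39 + $11 = $50
Option 2: A->2 + B->1 = $49 + $37 = $86
Min cost = min($50, $86) = $50

$50


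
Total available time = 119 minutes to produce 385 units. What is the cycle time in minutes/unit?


Formula: CT = Available Time / Number of Units
CT = 119 min / 385 units
CT = 0.31 min/unit

0.31 min/unit


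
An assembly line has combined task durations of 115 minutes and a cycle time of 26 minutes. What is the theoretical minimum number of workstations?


Formula: N_min = ceil(Sum of Task Times / Cycle Time)
N_min = ceil(115 min / 26 min) = ceil(4.4231)
N_min = 5 stations

5


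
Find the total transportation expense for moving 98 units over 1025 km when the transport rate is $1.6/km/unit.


TC = dist * cost * units = 1025 * 1.6 * 98 = $160720.00

$160720.00


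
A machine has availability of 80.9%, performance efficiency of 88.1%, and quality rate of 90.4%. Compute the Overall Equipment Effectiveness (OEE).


Formula: OEE = Availability * Performance * Quality / 10000
A * P = 80.9% * 88.1% / 100 = 71.27%
OEE = 71.27% * 90.4% / 100 = 64.4%

64.4%


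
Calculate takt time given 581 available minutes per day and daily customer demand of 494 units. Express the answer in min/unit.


Formula: Takt Time = Available Production Time / Customer Demand
Takt = 581 min/day / 494 units/day
Takt = 1.18 min/unit

1.18 min/unit


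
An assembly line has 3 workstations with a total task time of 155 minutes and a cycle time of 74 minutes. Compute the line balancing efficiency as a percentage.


Formula: Efficiency = Sum of Task Times / (N_stations * CT) * 100
Total station capacity = 3 stations * 74 min = 222 min
Efficiency = 155 / 222 * 100 = 69.8%

69.8%


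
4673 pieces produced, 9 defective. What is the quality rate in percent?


Formula: Quality Rate = Good Pieces / Total Pieces * 100
Good pieces = 4673 - 9 = 4664
QR = 4664 / 4673 * 100 = 99.8%

99.8%


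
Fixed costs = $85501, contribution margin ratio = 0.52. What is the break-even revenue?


Formula: BER = Fixed Costs / Contribution Margin Ratio
BER = $85501 / 0.52
BER = $164425.00 (to the nearest cent)

$164425.00


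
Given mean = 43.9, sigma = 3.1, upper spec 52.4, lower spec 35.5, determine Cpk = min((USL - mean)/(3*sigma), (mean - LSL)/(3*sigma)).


Cpu = (52.4 - 43.9) / (3 * 3.1) = 0.91
Cpl = (43.9 - 35.5) / (3 * 3.1) = 0.9
Cpk = min(0.91, 0.9) = 0.9

0.9


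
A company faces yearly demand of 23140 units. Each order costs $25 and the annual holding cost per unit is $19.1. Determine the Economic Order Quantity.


Formula: EOQ = sqrt(2 * D * S / H)
Numerator: 2 * 23140 * 25 = 1157000
2DS/H = 1157000 / 19.1 = 60575.9
EOQ = sqrt(60575.9) = 246.1 units

246.1 units


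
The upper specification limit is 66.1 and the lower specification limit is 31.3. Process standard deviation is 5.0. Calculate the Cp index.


Cp = (66.1 - 31.3) / (6 * 5.0)

1.16


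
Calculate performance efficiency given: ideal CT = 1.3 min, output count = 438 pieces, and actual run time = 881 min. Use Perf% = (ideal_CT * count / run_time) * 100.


Formula: Performance = (Ideal CT * Total Count) / Run Time * 100
Ideal output time = 1.3 * 438 = 569.4 min
Performance = 569.4 / 881 * 100 = 64.6%

64.6%


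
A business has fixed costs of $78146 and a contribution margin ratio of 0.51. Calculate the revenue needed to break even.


Formula: BER = Fixed Costs / Contribution Margin Ratio
BER = $78146 / 0.51
BER = $153227.45 (to the nearest cent)

$153227.45


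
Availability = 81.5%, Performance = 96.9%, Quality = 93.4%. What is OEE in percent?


Formula: OEE = Availability * Performance * Quality / 10000
A * P = 81.5% * 96.9% / 100 = 78.97%
OEE = 78.97% * 93.4% / 100 = 73.8%

73.8%


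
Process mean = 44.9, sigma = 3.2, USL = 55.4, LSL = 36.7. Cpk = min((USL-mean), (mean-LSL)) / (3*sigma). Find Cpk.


Cpu = (55.4 - 44.9) / (3 * 3.2) = 1.09
Cpl = (44.9 - 36.7) / (3 * 3.2) = 0.85
Cpk = min(1.09, 0.85) = 0.85

0.85


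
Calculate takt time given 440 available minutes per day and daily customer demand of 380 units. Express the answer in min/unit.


Formula: Takt Time = Available Production Time / Customer Demand
Takt = 440 min/day / 380 units/day
Takt = 1.16 min/unit

1.16 min/unit


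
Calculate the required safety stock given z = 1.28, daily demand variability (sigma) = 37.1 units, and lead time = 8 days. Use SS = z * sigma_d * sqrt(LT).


Formula: SS = z * sigma_d * sqrt(LT)
sqrt(LT) = sqrt(8) = 2.8284
SS = 1.28 * 37.1 * 2.8284
SS = 134.3 units

134.3 units


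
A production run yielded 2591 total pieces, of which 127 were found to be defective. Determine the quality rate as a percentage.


Formula: Quality Rate = Good Pieces / Total Pieces * 100
Good pieces = 2591 - 127 = 2464
QR = 2464 / 2591 * 100 = 95.1%

95.1%


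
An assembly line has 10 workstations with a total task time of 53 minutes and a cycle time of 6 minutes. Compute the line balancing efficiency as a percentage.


Formula: Efficiency = Sum of Task Times / (N_stations * CT) * 100
Total station capacity = 10 stations * 6 min = 60 min
Efficiency = 53 / 60 * 100 = 88.3%

88.3%


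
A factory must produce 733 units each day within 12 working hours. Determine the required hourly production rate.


Formula: Production Rate = Daily Demand / Available Hours
Rate = 733 units/day / 12 hours/day
Rate = 61.1 units/hour

61.1 units/hour


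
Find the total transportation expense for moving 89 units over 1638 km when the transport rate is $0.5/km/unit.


TC = dist * cost * units = 1638 * 0.5 * 89 = $72891.00

$72891.00


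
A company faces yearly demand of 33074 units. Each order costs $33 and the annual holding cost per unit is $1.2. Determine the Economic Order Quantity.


Formula: EOQ = sqrt(2 * D * S / H)
Numerator: 2 * 33074 * 33 = 2182884
2DS/H = 2182884 / 1.2 = 1819070.0
EOQ = sqrt(1819070.0) = 1348.7 units

1348.7 units


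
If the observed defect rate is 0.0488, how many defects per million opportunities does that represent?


DPMO = defect_rate * 1000000 = 0.0488 * 1000000

48800


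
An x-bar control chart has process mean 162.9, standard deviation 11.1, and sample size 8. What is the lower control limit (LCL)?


LCL = 162.9 - 3 * 11.1 / sqrt(8)

151.13


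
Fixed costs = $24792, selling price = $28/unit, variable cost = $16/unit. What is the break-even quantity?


Formula: BEQ = Fixed Costs / (Price - Variable Cost)
Contribution margin = $28 - $16 = $12/unit
BEQ = ceil($24792 / $12/unit) = ceil(2066.0) = 2066 units

2066 units


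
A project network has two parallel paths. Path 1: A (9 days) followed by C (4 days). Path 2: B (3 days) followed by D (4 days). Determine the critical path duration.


Path 1 = 9 + 4 = 13 days
Path 2 = 3 + 4 = 7 days
Duration = max(13, 7) = 13 days

13 days


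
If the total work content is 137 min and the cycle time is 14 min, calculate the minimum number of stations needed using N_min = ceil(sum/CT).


Formula: N_min = ceil(Sum of Task Times / Cycle Time)
N_min = ceil(137 min / 14 min) = ceil(9.7857)
N_min = 10 stations

10


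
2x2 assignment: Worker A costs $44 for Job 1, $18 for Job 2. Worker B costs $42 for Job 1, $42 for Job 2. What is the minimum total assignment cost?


Option 1: A->1 + B->2 = $44 + $42 = $86
Option 2: A->2 + B->1 = $18 + $42 = $60
Min cost = min($86, $60) = $60

$60


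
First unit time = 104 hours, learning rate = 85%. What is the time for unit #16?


Formula: T_n = T_1 * (learning_rate)^(log2(n)) where learning_rate = rate/100
Doublings = log2(16) = 4
T_n = 104 * 0.85^4
T_n = 104 * 0.522 = 54.3 hours

54.3 hours


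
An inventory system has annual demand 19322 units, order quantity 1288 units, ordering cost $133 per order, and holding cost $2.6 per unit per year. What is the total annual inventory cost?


TC = 19322/1288 * 133 + 1288/2 * 2.6

$3669.61


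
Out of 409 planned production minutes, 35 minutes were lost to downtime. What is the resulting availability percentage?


Formula: Availability = (Planned Time - Downtime) / Planned Time * 100
Uptime = 409 - 35 = 374 min
Availability = 374 / 409 * 100 = 91.4%

91.4%


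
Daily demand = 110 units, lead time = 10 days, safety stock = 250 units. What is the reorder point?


Formula: ROP = (Daily Demand * Lead Time) + Safety Stock
Demand during lead time = 110 * 10 = 1100 units
ROP = 1100 + 250 = 1350 units

1350 units


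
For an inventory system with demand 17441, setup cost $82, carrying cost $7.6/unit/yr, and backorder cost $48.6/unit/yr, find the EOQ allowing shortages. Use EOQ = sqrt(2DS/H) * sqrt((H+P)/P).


Formula: EOQ* = sqrt(2DS/H) * sqrt((H+P)/P)
Base EOQ = sqrt(2*17441*82/7.6) = 613.48 units
Correction = sqrt((7.6+48.6)/48.6) = 1.07535
EOQ* = 613.48 * 1.07535 = 659.7 units

659.7 units


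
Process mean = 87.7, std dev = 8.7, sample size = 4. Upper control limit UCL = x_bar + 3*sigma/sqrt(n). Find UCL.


UCL = 87.7 + 3 * 8.7 / sqrt(4)

100.75


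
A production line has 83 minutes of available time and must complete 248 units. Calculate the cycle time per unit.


Formula: CT = Available Time / Number of Units
CT = 83 min / 248 units
CT = 0.33 min/unit

0.33 min/unit


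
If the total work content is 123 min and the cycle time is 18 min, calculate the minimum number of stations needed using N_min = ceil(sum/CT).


Formula: N_min = ceil(Sum of Task Times / Cycle Time)
N_min = ceil(123 min / 18 min) = ceil(6.8333)
N_min = 7 stations

7


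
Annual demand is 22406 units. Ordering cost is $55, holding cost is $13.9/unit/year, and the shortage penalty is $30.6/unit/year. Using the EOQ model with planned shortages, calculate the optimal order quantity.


Formula: EOQ* = sqrt(2DS/H) * sqrt((H+P)/P)
Base EOQ = sqrt(2*22406*55/13.9) = 421.09 units
Correction = sqrt((13.9+30.6)/30.6) = 1.20592
EOQ* = 421.09 * 1.20592 = 507.8 units

507.8 units


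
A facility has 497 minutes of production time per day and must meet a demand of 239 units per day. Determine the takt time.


Formula: Takt Time = Available Production Time / Customer Demand
Takt = 497 min/day / 239 units/day
Takt = 2.08 min/unit

2.08 min/unit


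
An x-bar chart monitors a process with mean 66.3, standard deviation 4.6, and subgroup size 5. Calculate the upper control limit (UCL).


UCL = 66.3 + 3 * 4.6 / sqrt(5)

72.47


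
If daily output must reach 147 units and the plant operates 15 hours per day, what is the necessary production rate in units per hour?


Formula: Production Rate = Daily Demand / Available Hours
Rate = 147 units/day / 15 hours/day
Rate = 9.8 units/hour

9.8 units/hour


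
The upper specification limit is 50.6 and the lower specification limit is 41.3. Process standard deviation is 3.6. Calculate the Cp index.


Cp = (50.6 - 41.3) / (6 * 3.6)

0.43


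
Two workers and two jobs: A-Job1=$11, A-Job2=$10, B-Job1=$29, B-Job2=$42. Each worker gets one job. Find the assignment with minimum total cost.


Option 1: A->1 + B->2 = $11 + $42 = $53
Option 2: A->2 + B->1 = $10 + $29 = $39
Min cost = min($53, $39) = $39

$39


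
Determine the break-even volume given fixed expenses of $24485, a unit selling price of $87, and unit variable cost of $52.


Formula: BEQ = Fixed Costs / (Price - Variable Cost)
Contribution margin = $87 - $52 = $35/unit
BEQ = ceil($24485 / $35/unit) = ceil(699.57) = 700 units

700 units


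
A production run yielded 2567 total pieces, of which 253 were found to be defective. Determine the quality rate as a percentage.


Formula: Quality Rate = Good Pieces / Total Pieces * 100
Good pieces = 2567 - 253 = 2314
QR = 2314 / 2567 * 100 = 90.1%

90.1%


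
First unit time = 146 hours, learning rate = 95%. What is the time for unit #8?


Formula: T_n = T_1 * (learning_rate)^(log2(n)) where learning_rate = rate/100
Doublings = log2(8) = 3
T_n = 146 * 0.95^3
T_n = 146 * 0.8574 = 125.2 hours

125.2 hours


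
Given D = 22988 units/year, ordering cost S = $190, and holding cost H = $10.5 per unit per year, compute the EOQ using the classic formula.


Formula: EOQ = sqrt(2 * D * S / H)
Numerator: 2 * 22988 * 190 = 8735440
2DS/H = 8735440 / 10.5 = 831946.7
EOQ = sqrt(831946.7) = 912.1 units

912.1 units


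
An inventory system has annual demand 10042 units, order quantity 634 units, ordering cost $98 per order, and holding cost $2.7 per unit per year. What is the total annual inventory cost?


TC = 10042/634 * 98 + 634/2 * 2.7

$2408.13


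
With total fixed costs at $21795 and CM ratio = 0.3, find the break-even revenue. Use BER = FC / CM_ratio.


Formula: BER = Fixed Costs / Contribution Margin Ratio
BER = $21795 / 0.3
BER = $72650.00 (to the nearest cent)

$72650.00


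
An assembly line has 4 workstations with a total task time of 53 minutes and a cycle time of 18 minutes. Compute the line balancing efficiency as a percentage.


Formula: Efficiency = Sum of Task Times / (N_stations * CT) * 100
Total station capacity = 4 stations * 18 min = 72 min
Efficiency = 53 / 72 * 100 = 73.6%

73.6%


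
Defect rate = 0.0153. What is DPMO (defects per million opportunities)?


DPMO = defect_rate * 1000000 = 0.0153 * 1000000

15300


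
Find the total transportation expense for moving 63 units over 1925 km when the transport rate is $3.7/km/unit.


TC = dist * cost * units = 1925 * 3.7 * 63 = $448717.50

$448717.50


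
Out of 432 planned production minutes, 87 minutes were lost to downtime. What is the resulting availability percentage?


Formula: Availability = (Planned Time - Downtime) / Planned Time * 100
Uptime = 432 - 87 = 345 min
Availability = 345 / 432 * 100 = 79.9%

79.9%


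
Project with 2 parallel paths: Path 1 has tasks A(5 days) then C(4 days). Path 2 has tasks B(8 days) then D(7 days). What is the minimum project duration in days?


Path 1 = 5 + 4 = 9 days
Path 2 = 8 + 7 = 15 days
Duration = max(9, 15) = 15 days

15 days


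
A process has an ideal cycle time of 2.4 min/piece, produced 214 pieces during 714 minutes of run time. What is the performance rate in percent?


Formula: Performance = (Ideal CT * Total Count) / Run Time * 100
Ideal output time = 2.4 * 214 = 513.6 min
Performance = 513.6 / 714 * 100 = 71.9%

71.9%


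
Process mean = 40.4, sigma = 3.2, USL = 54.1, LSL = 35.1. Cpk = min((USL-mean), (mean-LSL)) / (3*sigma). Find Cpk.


Cpu = (54.1 - 40.4) / (3 * 3.2) = 1.43
Cpl = (40.4 - 35.1) / (3 * 3.2) = 0.55
Cpk = min(1.43, 0.55) = 0.55

0.55


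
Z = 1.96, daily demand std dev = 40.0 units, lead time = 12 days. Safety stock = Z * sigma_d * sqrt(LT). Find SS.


Formula: SS = z * sigma_d * sqrt(LT)
sqrt(LT) = sqrt(12) = 3.4641
SS = 1.96 * 40.0 * 3.4641
SS = 271.6 units

271.6 units


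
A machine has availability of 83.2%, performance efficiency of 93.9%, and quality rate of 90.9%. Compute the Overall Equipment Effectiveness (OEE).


Formula: OEE = Availability * Performance * Quality / 10000
A * P = 83.2% * 93.9% / 100 = 78.12%
OEE = 78.12% * 90.9% / 100 = 71.0%

71.0%
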